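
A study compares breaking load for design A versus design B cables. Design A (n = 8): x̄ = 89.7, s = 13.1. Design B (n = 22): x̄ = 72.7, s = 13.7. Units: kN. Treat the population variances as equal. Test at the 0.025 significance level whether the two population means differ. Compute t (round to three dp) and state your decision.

Let group 1 = design A, group 2 = design B. H0: μ_1 = μ_2; H1: μ_1 ≠ μ_2 (two-sample pooled-variance t-test, two-sided).
s_p² = [(8−1)·13.1² + (22−1)·13.7²]/(8+22−2) = 183.67
t = (89.7 − 72.7)/√[183.67·(1/8 + 1/22)] = 3.038
df = n₁ + n₂ − 2 = 28
Two-sided p-value ≈ 0.005
Since p ≈ 0.005 < α = 0.025, reject H0; the data support H1.

t = 3.038; reject H0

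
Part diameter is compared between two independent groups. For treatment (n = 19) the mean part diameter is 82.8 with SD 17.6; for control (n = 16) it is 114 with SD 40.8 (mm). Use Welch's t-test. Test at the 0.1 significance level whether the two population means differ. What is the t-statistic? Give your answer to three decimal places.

Let group 1 = treatment, group 2 = control. H0: μ_1 = μ_2; H1: μ_1 ≠ μ_2 (Welch's two-sample t-test, two-sided).
t = (x̄_1 − x̄_2)/√(s_1²/n_1 + s_2²/n_2) = (82.8 − 114)/√(17.6²/19 + 40.8²/16) = -2.844
Welch–Satterthwaite df ≈ 19.67
Two-sided p-value ≈ 0.0101
Since p ≈ 0.0101 < α = 0.1, reject H0; the data support H1.

-2.844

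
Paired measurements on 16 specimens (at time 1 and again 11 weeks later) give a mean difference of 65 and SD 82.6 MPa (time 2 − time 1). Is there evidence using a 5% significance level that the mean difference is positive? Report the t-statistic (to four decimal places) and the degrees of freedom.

t = 3.1477, df = 15

H0: μ_d = 0; H1: μ_d > 0 (paired t-test on the differences, right-tailed).
t = d̄/(s_d/√n) = 65/(82.6/√16) = 3.1477
df = n − 1 = 15
p-value = P(T ≥ 3.1477) ≈ 0.003
Since p ≈ 0.003 < α = 0.05, reject H0; the evidence is statistically significant.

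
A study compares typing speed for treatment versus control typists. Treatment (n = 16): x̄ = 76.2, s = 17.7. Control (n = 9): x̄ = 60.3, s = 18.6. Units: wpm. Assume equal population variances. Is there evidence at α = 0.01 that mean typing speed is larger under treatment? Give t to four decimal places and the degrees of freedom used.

Let group 1 = treatment, group 2 = control. H0: μ_1 = μ_2; H1: μ_1 > μ_2 (two-sample pooled-variance t-test, right-tailed).
s_p² = [(16−1)·17.7² + (9−1)·18.6²]/(16+9−2) = 324.653
t = (76.2 − 60.3)/√[324.653·(1/16 + 1/9)] = 2.1179
df = n₁ + n₂ − 2 = 23
p-value = P(T ≥ 2.1179) ≈ 0.0226
Since p ≈ 0.0226 > α = 0.01, fail to reject H0; the evidence is not statistically significant.

t = 2.1179, df = 23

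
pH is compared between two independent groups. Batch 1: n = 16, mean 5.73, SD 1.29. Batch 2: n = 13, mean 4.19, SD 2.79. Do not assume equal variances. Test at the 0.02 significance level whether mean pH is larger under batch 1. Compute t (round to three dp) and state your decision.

t = 1.837; fail to reject H0

Let group 1 = batch 1, group 2 = batch 2. H0: μ_1 = μ_2; H1: μ_1 > μ_2 (Welch's two-sample t-test, right-tailed).
t = (x̄_1 − x̄_2)/√(s_1²/n_1 + s_2²/n_2) = (5.73 − 4.19)/√(1.29²/16 + 2.79²/13) = 1.837
Welch–Satterthwaite df ≈ 16.14
p-value = P(T ≥ 1.837) ≈ 0.0423
Since p ≈ 0.0423 > α = 0.02, fail to reject H0; the evidence is not statistically significant.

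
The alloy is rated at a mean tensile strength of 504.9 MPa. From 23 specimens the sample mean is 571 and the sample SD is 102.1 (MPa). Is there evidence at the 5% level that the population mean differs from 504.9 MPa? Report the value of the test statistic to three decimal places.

H0: μ = 504.9; H1: μ ≠ 504.9 (one-sample t-test, two-sided).
t = (x̄ − μ₀)/(s/√n) = (571 − 504.9)/(102.1/√23) = 3.105
df = n − 1 = 22
Two-sided p-value ≈ 0.005
Since p ≈ 0.005 < α = 0.05, reject H0; the data support H1.

3.105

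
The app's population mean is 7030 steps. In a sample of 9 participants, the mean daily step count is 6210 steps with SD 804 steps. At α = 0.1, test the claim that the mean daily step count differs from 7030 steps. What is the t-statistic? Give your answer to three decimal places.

-3.060

H0: μ = 7030; H1: μ ≠ 7030 (one-sample t-test, two-sided).
t = (x̄ − μ₀)/(s/√n) = (6210 − 7030)/(804/√9) = -3.060
df = n − 1 = 8
Two-sided p-value ≈ 0.016
Since p ≈ 0.016 < α = 0.1, reject H0; the data support H1.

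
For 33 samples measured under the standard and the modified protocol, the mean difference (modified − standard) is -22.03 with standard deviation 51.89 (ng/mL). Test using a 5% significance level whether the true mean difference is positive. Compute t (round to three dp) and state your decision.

H0: μ_d = 0; H1: μ_d > 0 (paired t-test on the differences, right-tailed).
t = d̄/(s_d/√n) = -22.03/(51.89/√33) = -2.439
df = n − 1 = 32
p-value = P(T ≥ -2.439) ≈ 0.990
Since p ≈ 0.990 > α = 0.05, fail to reject H0; the data do not provide sufficient evidence against H0.

t = -2.439; fail to reject H0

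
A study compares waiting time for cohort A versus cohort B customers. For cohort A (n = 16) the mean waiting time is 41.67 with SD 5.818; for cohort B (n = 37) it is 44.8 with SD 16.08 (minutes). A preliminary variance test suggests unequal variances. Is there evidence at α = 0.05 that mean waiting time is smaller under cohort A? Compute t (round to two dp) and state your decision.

t = -1.04; fail to reject H0

Let group 1 = cohort A, group 2 = cohort B. H0: μ_1 = μ_2; H1: μ_1 < μ_2 (Welch's two-sample t-test, left-tailed).
t = (x̄_1 − x̄_2)/√(s_1²/n_1 + s_2²/n_2) = (41.67 − 44.8)/√(5.818²/16 + 16.08²/37) = -1.04
Welch–Satterthwaite df ≈ 50.08
p-value = P(T ≤ -1.04) ≈ 0.152
Since p ≈ 0.152 > α = 0.05, fail to reject H0; the evidence is not statistically significant.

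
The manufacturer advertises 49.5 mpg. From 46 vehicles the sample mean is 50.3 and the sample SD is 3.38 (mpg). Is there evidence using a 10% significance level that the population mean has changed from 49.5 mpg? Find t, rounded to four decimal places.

H0: μ = 49.5; H1: μ ≠ 49.5 (one-sample t-test, two-sided).
t = (x̄ − μ₀)/(s/√n) = (50.3 − 49.5)/(3.38/√46) = 1.6053
df = n − 1 = 45
Two-sided p-value ≈ 0.115
Since p ≈ 0.115 > α = 0.1, fail to reject H0; the evidence is not statistically significant.

1.6053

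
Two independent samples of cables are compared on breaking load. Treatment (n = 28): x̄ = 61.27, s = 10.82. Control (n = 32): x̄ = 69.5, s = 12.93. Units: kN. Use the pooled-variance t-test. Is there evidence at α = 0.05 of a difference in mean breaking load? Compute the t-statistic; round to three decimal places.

-2.652

Let group 1 = treatment, group 2 = control. H0: μ_1 = μ_2; H1: μ_1 ≠ μ_2 (two-sample pooled-variance t-test, two-sided).
s_p² = [(28−1)·10.82² + (32−1)·12.93²]/(28+32−2) = 143.857
t = (61.27 − 69.5)/√[143.857·(1/28 + 1/32)] = -2.652
df = n₁ + n₂ − 2 = 58
Two-sided p-value ≈ 0.0103
Since p ≈ 0.0103 < α = 0.05, reject H0; the data support H1.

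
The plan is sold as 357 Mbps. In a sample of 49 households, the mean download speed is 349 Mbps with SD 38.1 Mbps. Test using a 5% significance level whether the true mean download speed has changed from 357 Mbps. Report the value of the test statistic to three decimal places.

H0: μ = 357; H1: μ ≠ 357 (one-sample t-test, two-sided).
t = (x̄ − μ₀)/(s/√n) = (349 − 357)/(38.1/√49) = -1.470
df = n − 1 = 48
Two-sided p-value ≈ 0.1481
Since p ≈ 0.1481 > α = 0.05, fail to reject H0; the evidence is not statistically significant.

-1.470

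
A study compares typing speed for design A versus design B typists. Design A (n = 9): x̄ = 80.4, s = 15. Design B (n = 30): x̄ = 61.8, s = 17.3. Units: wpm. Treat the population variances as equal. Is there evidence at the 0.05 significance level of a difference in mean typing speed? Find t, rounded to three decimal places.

2.908

Let group 1 = design A, group 2 = design B. H0: μ_1 = μ_2; H1: μ_1 ≠ μ_2 (two-sample pooled-variance t-test, two-sided).
s_p² = [(9−1)·15² + (30−1)·17.3²]/(9+30−2) = 283.227
t = (80.4 − 61.8)/√[283.227·(1/9 + 1/30)] = 2.908
df = n₁ + n₂ − 2 = 37
Two-sided p-value ≈ 0.006
Since p ≈ 0.006 < α = 0.05, reject H0; the evidence is statistically significant.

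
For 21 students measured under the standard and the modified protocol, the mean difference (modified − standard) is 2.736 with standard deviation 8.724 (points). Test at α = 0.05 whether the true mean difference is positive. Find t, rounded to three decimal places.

H0: μ_d = 0; H1: μ_d > 0 (paired t-test on the differences, right-tailed).
t = d̄/(s_d/√n) = 2.736/(8.724/√21) = 1.437
df = n − 1 = 20
p-value = P(T ≥ 1.437) ≈ 0.083
Since p ≈ 0.083 > α = 0.05, fail to reject H0; the evidence is not statistically significant.

1.437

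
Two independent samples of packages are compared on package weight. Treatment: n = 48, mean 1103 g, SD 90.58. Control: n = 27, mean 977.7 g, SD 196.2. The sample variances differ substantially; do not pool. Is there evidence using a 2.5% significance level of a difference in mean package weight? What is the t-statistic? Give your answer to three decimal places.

Let group 1 = treatment, group 2 = control. H0: μ_1 = μ_2; H1: μ_1 ≠ μ_2 (Welch's two-sample t-test, two-sided).
t = (x̄_1 − x̄_2)/√(s_1²/n_1 + s_2²/n_2) = (1103 − 977.7)/√(90.58²/48 + 196.2²/27) = 3.136
Welch–Satterthwaite df ≈ 32.35
Two-sided p-value ≈ 0.0036
Since p ≈ 0.0036 < α = 0.025, reject H0; the data support H1.

3.136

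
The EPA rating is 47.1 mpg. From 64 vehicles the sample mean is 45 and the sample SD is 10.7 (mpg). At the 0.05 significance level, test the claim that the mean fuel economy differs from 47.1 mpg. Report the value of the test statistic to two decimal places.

H0: μ = 47.1; H1: μ ≠ 47.1 (one-sample t-test, two-sided).
t = (x̄ − μ₀)/(s/√n) = (45 − 47.1)/(10.7/√64) = -1.57
df = n − 1 = 63
Two-sided p-value ≈ 0.1214
Since p ≈ 0.1214 > α = 0.05, fail to reject H0; the data do not provide sufficient evidence against H0.

-1.57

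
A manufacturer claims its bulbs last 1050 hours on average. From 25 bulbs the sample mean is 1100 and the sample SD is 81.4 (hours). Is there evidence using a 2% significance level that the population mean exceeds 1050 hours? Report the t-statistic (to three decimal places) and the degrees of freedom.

H0: μ = 1050; H1: μ > 1050 (one-sample t-test, right-tailed).
t = (x̄ − μ₀)/(s/√n) = (1100 − 1050)/(81.4/√25) = 3.071
df = n − 1 = 24
p-value = P(T ≥ 3.071) ≈ 0.0026
Since p ≈ 0.0026 < α = 0.02, reject H0; the evidence is statistically significant.

t = 3.071, df = 24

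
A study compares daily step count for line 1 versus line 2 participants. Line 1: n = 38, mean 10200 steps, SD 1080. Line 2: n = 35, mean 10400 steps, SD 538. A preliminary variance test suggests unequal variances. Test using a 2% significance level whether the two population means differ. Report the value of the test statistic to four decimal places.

-1.0132

Let group 1 = line 1, group 2 = line 2. H0: μ_1 = μ_2; H1: μ_1 ≠ μ_2 (Welch's two-sample t-test, two-sided).
t = (x̄_1 − x̄_2)/√(s_1²/n_1 + s_2²/n_2) = (10200 − 10400)/√(1080²/38 + 538²/35) = -1.0132
Welch–Satterthwaite df ≈ 55.26
Two-sided p-value ≈ 0.315
Since p ≈ 0.315 > α = 0.02, fail to reject H0; the evidence is not statistically significant.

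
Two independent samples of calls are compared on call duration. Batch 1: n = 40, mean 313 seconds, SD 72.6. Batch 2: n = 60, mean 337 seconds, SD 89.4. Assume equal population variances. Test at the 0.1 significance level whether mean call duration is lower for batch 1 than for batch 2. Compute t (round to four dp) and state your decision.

t = -1.4145; reject H0

Let group 1 = batch 1, group 2 = batch 2. H0: μ_1 = μ_2; H1: μ_1 < μ_2 (two-sample pooled-variance t-test, left-tailed).
s_p² = [(40−1)·72.6² + (60−1)·89.4²]/(40+60−2) = 6909.27
t = (313 − 337)/√[6909.27·(1/40 + 1/60)] = -1.4145
df = n₁ + n₂ − 2 = 98
p-value = P(T ≤ -1.4145) ≈ 0.080
Since p ≈ 0.080 < α = 0.1, reject H0; the evidence is statistically significant.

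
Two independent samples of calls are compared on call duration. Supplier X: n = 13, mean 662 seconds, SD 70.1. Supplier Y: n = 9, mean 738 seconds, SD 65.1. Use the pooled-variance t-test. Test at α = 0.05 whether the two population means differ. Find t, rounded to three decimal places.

-2.572

Let group 1 = supplier X, group 2 = supplier Y. H0: μ_1 = μ_2; H1: μ_1 ≠ μ_2 (two-sample pooled-variance t-test, two-sided).
s_p² = [(13−1)·70.1² + (9−1)·65.1²]/(13+9−2) = 4643.61
t = (662 − 738)/√[4643.61·(1/13 + 1/9)] = -2.572
df = n₁ + n₂ − 2 = 20
Two-sided p-value ≈ 0.018
Since p ≈ 0.018 < α = 0.05, reject H0; the evidence is statistically significant.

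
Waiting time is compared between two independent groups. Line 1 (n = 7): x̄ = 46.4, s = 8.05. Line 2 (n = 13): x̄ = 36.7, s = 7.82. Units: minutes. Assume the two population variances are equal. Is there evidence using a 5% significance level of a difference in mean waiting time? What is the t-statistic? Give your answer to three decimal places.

2.620

Let group 1 = line 1, group 2 = line 2. H0: μ_1 = μ_2; H1: μ_1 ≠ μ_2 (two-sample pooled-variance t-test, two-sided).
s_p² = [(7−1)·8.05² + (13−1)·7.82²]/(7+13−2) = 62.3691
t = (46.4 − 36.7)/√[62.3691·(1/7 + 1/13)] = 2.620
df = n₁ + n₂ − 2 = 18
Two-sided p-value ≈ 0.0174
Since p ≈ 0.0174 < α = 0.05, reject H0; the data support H1.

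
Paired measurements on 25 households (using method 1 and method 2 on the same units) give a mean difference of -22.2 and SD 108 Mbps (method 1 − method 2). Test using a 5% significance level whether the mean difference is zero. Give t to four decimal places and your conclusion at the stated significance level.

H0: μ_d = 0; H1: μ_d ≠ 0 (paired t-test on the differences, two-sided).
t = d̄/(s_d/√n) = -22.2/(108/√25) = -1.0278
df = n − 1 = 24
Two-sided p-value ≈ 0.3143
Since p ≈ 0.3143 > α = 0.05, fail to reject H0; the evidence is not statistically significant.

t = -1.0278; fail to reject H0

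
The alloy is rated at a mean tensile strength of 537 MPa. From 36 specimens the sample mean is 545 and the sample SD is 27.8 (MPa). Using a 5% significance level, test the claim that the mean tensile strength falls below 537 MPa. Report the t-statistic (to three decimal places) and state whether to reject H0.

t = 1.727; fail to reject H0

H0: μ = 537; H1: μ < 537 (one-sample t-test, left-tailed).
t = (x̄ − μ₀)/(s/√n) = (545 − 537)/(27.8/√36) = 1.727
df = n − 1 = 35
p-value = P(T ≤ 1.727) ≈ 0.9535
Since p ≈ 0.9535 > α = 0.05, fail to reject H0; the evidence is not statistically significant.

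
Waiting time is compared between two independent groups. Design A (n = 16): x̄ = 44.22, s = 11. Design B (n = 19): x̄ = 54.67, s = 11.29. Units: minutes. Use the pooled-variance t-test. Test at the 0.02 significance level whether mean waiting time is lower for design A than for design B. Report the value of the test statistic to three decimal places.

-2.760

Let group 1 = design A, group 2 = design B. H0: μ_1 = μ_2; H1: μ_1 < μ_2 (two-sample pooled-variance t-test, left-tailed).
s_p² = [(16−1)·11² + (19−1)·11.29²]/(16+19−2) = 124.526
t = (44.22 − 54.67)/√[124.526·(1/16 + 1/19)] = -2.760
df = n₁ + n₂ − 2 = 33
p-value = P(T ≤ -2.760) ≈ 0.005
Since p ≈ 0.005 < α = 0.02, reject H0; the evidence is statistically significant.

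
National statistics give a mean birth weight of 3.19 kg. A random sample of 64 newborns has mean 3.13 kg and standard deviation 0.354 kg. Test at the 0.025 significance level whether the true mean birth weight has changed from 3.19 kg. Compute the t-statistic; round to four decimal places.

H0: μ = 3.19; H1: μ ≠ 3.19 (one-sample t-test, two-sided).
t = (x̄ − μ₀)/(s/√n) = (3.13 − 3.19)/(0.354/√64) = -1.3559
df = n − 1 = 63
Two-sided p-value ≈ 0.1800
Since p ≈ 0.1800 > α = 0.025, fail to reject H0; the evidence is not statistically significant.

-1.3559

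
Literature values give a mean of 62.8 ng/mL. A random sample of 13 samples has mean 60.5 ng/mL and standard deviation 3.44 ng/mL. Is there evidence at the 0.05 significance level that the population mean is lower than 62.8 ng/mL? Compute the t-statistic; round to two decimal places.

H0: μ = 62.8; H1: μ < 62.8 (one-sample t-test, left-tailed).
t = (x̄ − μ₀)/(s/√n) = (60.5 − 62.8)/(3.44/√13) = -2.41
df = n − 1 = 12
p-value = P(T ≤ -2.41) ≈ 0.0164
Since p ≈ 0.0164 < α = 0.05, reject H0; the data support H1.

-2.41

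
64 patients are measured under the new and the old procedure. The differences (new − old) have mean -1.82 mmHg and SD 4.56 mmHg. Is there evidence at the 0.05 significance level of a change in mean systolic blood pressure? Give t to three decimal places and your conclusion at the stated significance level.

H0: μ_d = 0; H1: μ_d ≠ 0 (paired t-test on the differences, two-sided).
t = d̄/(s_d/√n) = -1.82/(4.56/√64) = -3.193
df = n − 1 = 63
Two-sided p-value ≈ 0.002
Since p ≈ 0.002 < α = 0.05, reject H0; the data support H1.

t = -3.193; reject H0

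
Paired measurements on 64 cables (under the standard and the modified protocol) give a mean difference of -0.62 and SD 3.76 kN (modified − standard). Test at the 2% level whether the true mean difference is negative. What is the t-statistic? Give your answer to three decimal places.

H0: μ_d = 0; H1: μ_d < 0 (paired t-test on the differences, left-tailed).
t = d̄/(s_d/√n) = -0.62/(3.76/√64) = -1.319
df = n − 1 = 63
p-value = P(T ≤ -1.319) ≈ 0.0959
Since p ≈ 0.0959 > α = 0.02, fail to reject H0; the evidence is not statistically significant.

-1.319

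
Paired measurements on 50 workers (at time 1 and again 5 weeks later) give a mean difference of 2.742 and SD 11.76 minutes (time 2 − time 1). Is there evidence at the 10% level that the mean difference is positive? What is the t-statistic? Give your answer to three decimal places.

1.649

H0: μ_d = 0; H1: μ_d > 0 (paired t-test on the differences, right-tailed).
t = d̄/(s_d/√n) = 2.742/(11.76/√50) = 1.649
df = n − 1 = 49
p-value = P(T ≥ 1.649) ≈ 0.0528
Since p ≈ 0.0528 < α = 0.1, reject H0; the data support H1.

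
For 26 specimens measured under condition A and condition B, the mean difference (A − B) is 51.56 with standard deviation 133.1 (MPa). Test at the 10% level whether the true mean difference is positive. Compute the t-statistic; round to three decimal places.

1.975

H0: μ_d = 0; H1: μ_d > 0 (paired t-test on the differences, right-tailed).
t = d̄/(s_d/√n) = 51.56/(133.1/√26) = 1.975
df = n − 1 = 25
p-value = P(T ≥ 1.975) ≈ 0.030
Since p ≈ 0.030 < α = 0.1, reject H0; the data support H1.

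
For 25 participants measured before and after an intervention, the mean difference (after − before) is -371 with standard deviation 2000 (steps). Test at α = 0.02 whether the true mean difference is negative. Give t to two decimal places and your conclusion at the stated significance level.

H0: μ_d = 0; H1: μ_d < 0 (paired t-test on the differences, left-tailed).
t = d̄/(s_d/√n) = -371/(2000/√25) = -0.93
df = n − 1 = 24
p-value = P(T ≤ -0.93) ≈ 0.1815
Since p ≈ 0.1815 > α = 0.02, fail to reject H0; the data do not provide sufficient evidence against H0.

t = -0.93; fail to reject H0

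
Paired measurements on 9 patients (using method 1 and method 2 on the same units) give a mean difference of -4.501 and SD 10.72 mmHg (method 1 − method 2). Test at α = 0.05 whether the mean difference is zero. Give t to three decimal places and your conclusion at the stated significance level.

t = -1.260; fail to reject H0

H0: μ_d = 0; H1: μ_d ≠ 0 (paired t-test on the differences, two-sided).
t = d̄/(s_d/√n) = -4.501/(10.72/√9) = -1.260
df = n − 1 = 8
Two-sided p-value ≈ 0.2433
Since p ≈ 0.2433 > α = 0.05, fail to reject H0; the evidence is not statistically significant.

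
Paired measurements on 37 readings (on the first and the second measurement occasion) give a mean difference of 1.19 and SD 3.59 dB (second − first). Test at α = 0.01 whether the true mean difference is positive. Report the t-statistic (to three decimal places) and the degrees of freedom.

t = 2.016, df = 36

H0: μ_d = 0; H1: μ_d > 0 (paired t-test on the differences, right-tailed).
t = d̄/(s_d/√n) = 1.19/(3.59/√37) = 2.016
df = n − 1 = 36
p-value = P(T ≥ 2.016) ≈ 0.026
Since p ≈ 0.026 > α = 0.01, fail to reject H0; the evidence is not statistically significant.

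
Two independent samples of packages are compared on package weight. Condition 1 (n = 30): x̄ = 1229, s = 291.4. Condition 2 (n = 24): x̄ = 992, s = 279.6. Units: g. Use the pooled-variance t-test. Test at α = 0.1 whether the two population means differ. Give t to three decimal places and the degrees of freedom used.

t = 3.023, df = 52

Let group 1 = condition 1, group 2 = condition 2. H0: μ_1 = μ_2; H1: μ_1 ≠ μ_2 (two-sample pooled-variance t-test, two-sided).
s_p² = [(30−1)·291.4² + (24−1)·279.6²]/(30+24−2) = 81933.8
t = (1229 − 992)/√[81933.8·(1/30 + 1/24)] = 3.023
df = n₁ + n₂ − 2 = 52
Two-sided p-value ≈ 0.004
Since p ≈ 0.004 < α = 0.1, reject H0; the evidence is statistically significant.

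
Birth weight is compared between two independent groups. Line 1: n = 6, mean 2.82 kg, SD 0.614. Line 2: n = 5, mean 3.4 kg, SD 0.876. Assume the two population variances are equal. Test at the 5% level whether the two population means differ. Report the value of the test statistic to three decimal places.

-1.291

Let group 1 = line 1, group 2 = line 2. H0: μ_1 = μ_2; H1: μ_1 ≠ μ_2 (two-sample pooled-variance t-test, two-sided).
s_p² = [(6−1)·0.614² + (5−1)·0.876²]/(6+5−2) = 0.550498
t = (2.82 − 3.4)/√[0.550498·(1/6 + 1/5)] = -1.291
df = n₁ + n₂ − 2 = 9
Two-sided p-value ≈ 0.229
Since p ≈ 0.229 > α = 0.05, fail to reject H0; the evidence is not statistically significant.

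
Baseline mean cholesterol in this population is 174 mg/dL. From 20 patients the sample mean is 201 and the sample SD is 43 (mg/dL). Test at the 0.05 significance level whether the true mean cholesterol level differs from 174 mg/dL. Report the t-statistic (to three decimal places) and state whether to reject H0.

H0: μ = 174; H1: μ ≠ 174 (one-sample t-test, two-sided).
t = (x̄ − μ₀)/(s/√n) = (201 − 174)/(43/√20) = 2.808
df = n − 1 = 19
Two-sided p-value ≈ 0.011
Since p ≈ 0.011 < α = 0.05, reject H0; the evidence is statistically significant.

t = 2.808; reject H0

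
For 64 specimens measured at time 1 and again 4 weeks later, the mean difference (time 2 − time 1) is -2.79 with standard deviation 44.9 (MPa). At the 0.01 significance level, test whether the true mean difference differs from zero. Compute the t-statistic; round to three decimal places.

H0: μ_d = 0; H1: μ_d ≠ 0 (paired t-test on the differences, two-sided).
t = d̄/(s_d/√n) = -2.79/(44.9/√64) = -0.497
df = n − 1 = 63
Two-sided p-value ≈ 0.621
Since p ≈ 0.621 > α = 0.01, fail to reject H0; the data do not provide sufficient evidence against H0.

-0.497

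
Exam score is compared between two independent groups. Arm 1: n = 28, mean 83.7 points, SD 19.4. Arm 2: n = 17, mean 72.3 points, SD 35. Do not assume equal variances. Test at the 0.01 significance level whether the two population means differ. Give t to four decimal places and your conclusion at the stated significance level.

Let group 1 = arm 1, group 2 = arm 2. H0: μ_1 = μ_2; H1: μ_1 ≠ μ_2 (Welch's two-sample t-test, two-sided).
t = (x̄_1 − x̄_2)/√(s_1²/n_1 + s_2²/n_2) = (83.7 − 72.3)/√(19.4²/28 + 35²/17) = 1.2329
Welch–Satterthwaite df ≈ 22.07
Two-sided p-value ≈ 0.231
Since p ≈ 0.231 > α = 0.01, fail to reject H0; the evidence is not statistically significant.

t = 1.2329; fail to reject H0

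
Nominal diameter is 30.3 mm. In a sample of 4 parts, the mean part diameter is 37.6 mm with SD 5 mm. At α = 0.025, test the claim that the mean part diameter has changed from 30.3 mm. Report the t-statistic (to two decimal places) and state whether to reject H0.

H0: μ = 30.3; H1: μ ≠ 30.3 (one-sample t-test, two-sided).
t = (x̄ − μ₀)/(s/√n) = (37.6 − 30.3)/(5/√4) = 2.92
df = n − 1 = 3
Two-sided p-value ≈ 0.0615
Since p ≈ 0.0615 > α = 0.025, fail to reject H0; the data do not provide sufficient evidence against H0.

t = 2.92; fail to reject H0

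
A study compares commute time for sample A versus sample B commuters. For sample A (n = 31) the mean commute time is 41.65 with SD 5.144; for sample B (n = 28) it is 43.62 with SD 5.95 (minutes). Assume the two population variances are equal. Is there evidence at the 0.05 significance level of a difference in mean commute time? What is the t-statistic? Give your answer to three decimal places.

-1.364

Let group 1 = sample A, group 2 = sample B. H0: μ_1 = μ_2; H1: μ_1 ≠ μ_2 (two-sample pooled-variance t-test, two-sided).
s_p² = [(31−1)·5.144² + (28−1)·5.95²]/(31+28−2) = 30.6963
t = (41.65 − 43.62)/√[30.6963·(1/31 + 1/28)] = -1.364
df = n₁ + n₂ − 2 = 57
Two-sided p-value ≈ 0.1780
Since p ≈ 0.1780 > α = 0.05, fail to reject H0; the evidence is not statistically significant.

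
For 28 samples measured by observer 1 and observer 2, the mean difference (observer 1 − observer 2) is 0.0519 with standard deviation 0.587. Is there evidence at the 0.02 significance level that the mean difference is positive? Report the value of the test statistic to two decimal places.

0.47

H0: μ_d = 0; H1: μ_d > 0 (paired t-test on the differences, right-tailed).
t = d̄/(s_d/√n) = 0.0519/(0.587/√28) = 0.47
df = n − 1 = 27
p-value = P(T ≥ 0.47) ≈ 0.322
Since p ≈ 0.322 > α = 0.02, fail to reject H0; the data do not provide sufficient evidence against H0.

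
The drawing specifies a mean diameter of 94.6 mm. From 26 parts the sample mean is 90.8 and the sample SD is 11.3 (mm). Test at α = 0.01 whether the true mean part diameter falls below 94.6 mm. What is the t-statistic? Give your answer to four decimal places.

H0: μ = 94.6; H1: μ < 94.6 (one-sample t-test, left-tailed).
t = (x̄ − μ₀)/(s/√n) = (90.8 − 94.6)/(11.3/√26) = -1.7147
df = n − 1 = 25
p-value = P(T ≤ -1.7147) ≈ 0.0494
Since p ≈ 0.0494 > α = 0.01, fail to reject H0; the data do not provide sufficient evidence against H0.

-1.7147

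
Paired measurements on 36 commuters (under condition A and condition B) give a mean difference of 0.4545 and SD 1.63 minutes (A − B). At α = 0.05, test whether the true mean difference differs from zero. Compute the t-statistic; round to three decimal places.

1.673

H0: μ_d = 0; H1: μ_d ≠ 0 (paired t-test on the differences, two-sided).
t = d̄/(s_d/√n) = 0.4545/(1.63/√36) = 1.673
df = n − 1 = 35
Two-sided p-value ≈ 0.1032
Since p ≈ 0.1032 > α = 0.05, fail to reject H0; the evidence is not statistically significant.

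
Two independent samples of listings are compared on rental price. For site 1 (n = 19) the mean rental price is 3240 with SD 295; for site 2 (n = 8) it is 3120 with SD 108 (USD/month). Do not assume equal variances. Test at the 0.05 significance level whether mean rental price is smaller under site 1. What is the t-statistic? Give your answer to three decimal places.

1.544

Let group 1 = site 1, group 2 = site 2. H0: μ_1 = μ_2; H1: μ_1 < μ_2 (Welch's two-sample t-test, left-tailed).
t = (x̄_1 − x̄_2)/√(s_1²/n_1 + s_2²/n_2) = (3240 − 3120)/√(295²/19 + 108²/8) = 1.544
Welch–Satterthwaite df ≈ 24.82
p-value = P(T ≤ 1.544) ≈ 0.9324
Since p ≈ 0.9324 > α = 0.05, fail to reject H0; the evidence is not statistically significant.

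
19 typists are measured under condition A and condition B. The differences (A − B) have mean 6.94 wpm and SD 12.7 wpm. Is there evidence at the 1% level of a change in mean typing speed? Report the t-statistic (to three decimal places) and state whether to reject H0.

H0: μ_d = 0; H1: μ_d ≠ 0 (paired t-test on the differences, two-sided).
t = d̄/(s_d/√n) = 6.94/(12.7/√19) = 2.382
df = n − 1 = 18
Two-sided p-value ≈ 0.0285
Since p ≈ 0.0285 > α = 0.01, fail to reject H0; the data do not provide sufficient evidence against H0.

t = 2.382; fail to reject H0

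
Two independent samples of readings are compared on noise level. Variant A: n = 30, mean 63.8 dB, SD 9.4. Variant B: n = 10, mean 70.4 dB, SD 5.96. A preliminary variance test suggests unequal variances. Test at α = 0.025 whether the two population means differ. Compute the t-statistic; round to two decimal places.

-2.59

Let group 1 = variant A, group 2 = variant B. H0: μ_1 = μ_2; H1: μ_1 ≠ μ_2 (Welch's two-sample t-test, two-sided).
t = (x̄_1 − x̄_2)/√(s_1²/n_1 + s_2²/n_2) = (63.8 − 70.4)/√(9.4²/30 + 5.96²/10) = -2.59
Welch–Satterthwaite df ≈ 24.82
Two-sided p-value ≈ 0.0159
Since p ≈ 0.0159 < α = 0.025, reject H0; the data support H1.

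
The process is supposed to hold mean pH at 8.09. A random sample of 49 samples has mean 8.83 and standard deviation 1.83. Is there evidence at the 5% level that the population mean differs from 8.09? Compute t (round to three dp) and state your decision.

H0: μ = 8.09; H1: μ ≠ 8.09 (one-sample t-test, two-sided).
t = (x̄ − μ₀)/(s/√n) = (8.83 − 8.09)/(1.83/√49) = 2.831
df = n − 1 = 48
Two-sided p-value ≈ 0.0068
Since p ≈ 0.0068 < α = 0.05, reject H0; the data support H1.

t = 2.831; reject H0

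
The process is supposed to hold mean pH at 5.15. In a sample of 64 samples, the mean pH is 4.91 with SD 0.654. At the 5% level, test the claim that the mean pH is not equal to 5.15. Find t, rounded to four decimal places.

H0: μ = 5.15; H1: μ ≠ 5.15 (one-sample t-test, two-sided).
t = (x̄ − μ₀)/(s/√n) = (4.91 − 5.15)/(0.654/√64) = -2.9358
df = n − 1 = 63
Two-sided p-value ≈ 0.0046
Since p ≈ 0.0046 < α = 0.05, reject H0; the evidence is statistically significant.

-2.9358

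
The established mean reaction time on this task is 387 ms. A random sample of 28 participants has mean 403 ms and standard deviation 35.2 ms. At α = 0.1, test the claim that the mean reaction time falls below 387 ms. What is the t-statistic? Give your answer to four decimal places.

2.4052

H0: μ = 387; H1: μ < 387 (one-sample t-test, left-tailed).
t = (x̄ − μ₀)/(s/√n) = (403 − 387)/(35.2/√28) = 2.4052
df = n − 1 = 27
p-value = P(T ≤ 2.4052) ≈ 0.988
Since p ≈ 0.988 > α = 0.1, fail to reject H0; the evidence is not statistically significant.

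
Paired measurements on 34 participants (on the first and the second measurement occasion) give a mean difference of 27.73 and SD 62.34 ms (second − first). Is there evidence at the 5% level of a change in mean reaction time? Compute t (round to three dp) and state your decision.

H0: μ_d = 0; H1: μ_d ≠ 0 (paired t-test on the differences, two-sided).
t = d̄/(s_d/√n) = 27.73/(62.34/√34) = 2.594
df = n − 1 = 33
Two-sided p-value ≈ 0.0140
Since p ≈ 0.0140 < α = 0.05, reject H0; the data support H1.

t = 2.594; reject H0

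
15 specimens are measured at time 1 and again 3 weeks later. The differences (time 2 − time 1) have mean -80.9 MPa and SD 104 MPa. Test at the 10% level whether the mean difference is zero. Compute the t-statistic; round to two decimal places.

H0: μ_d = 0; H1: μ_d ≠ 0 (paired t-test on the differences, two-sided).
t = d̄/(s_d/√n) = -80.9/(104/√15) = -3.01
df = n − 1 = 14
Two-sided p-value ≈ 0.009
Since p ≈ 0.009 < α = 0.1, reject H0; the evidence is statistically significant.

-3.01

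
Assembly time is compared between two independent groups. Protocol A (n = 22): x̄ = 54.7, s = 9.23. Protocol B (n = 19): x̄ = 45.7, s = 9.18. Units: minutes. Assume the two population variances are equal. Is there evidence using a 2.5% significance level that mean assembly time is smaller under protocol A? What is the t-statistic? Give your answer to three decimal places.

3.121

Let group 1 = protocol A, group 2 = protocol B. H0: μ_1 = μ_2; H1: μ_1 < μ_2 (two-sample pooled-variance t-test, left-tailed).
s_p² = [(22−1)·9.23² + (19−1)·9.18²]/(22+19−2) = 84.7681
t = (54.7 − 45.7)/√[84.7681·(1/22 + 1/19)] = 3.121
df = n₁ + n₂ − 2 = 39
p-value = P(T ≤ 3.121) ≈ 0.998
Since p ≈ 0.998 > α = 0.025, fail to reject H0; the data do not provide sufficient evidence against H0.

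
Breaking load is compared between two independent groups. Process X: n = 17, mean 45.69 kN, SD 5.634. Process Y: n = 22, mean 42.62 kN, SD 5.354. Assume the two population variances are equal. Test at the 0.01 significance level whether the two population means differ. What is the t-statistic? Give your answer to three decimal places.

1.736

Let group 1 = process X, group 2 = process Y. H0: μ_1 = μ_2; H1: μ_1 ≠ μ_2 (two-sample pooled-variance t-test, two-sided).
s_p² = [(17−1)·5.634² + (22−1)·5.354²]/(17+22−2) = 29.9958
t = (45.69 − 42.62)/√[29.9958·(1/17 + 1/22)] = 1.736
df = n₁ + n₂ − 2 = 37
Two-sided p-value ≈ 0.091
Since p ≈ 0.091 > α = 0.01, fail to reject H0; the data do not provide sufficient evidence against H0.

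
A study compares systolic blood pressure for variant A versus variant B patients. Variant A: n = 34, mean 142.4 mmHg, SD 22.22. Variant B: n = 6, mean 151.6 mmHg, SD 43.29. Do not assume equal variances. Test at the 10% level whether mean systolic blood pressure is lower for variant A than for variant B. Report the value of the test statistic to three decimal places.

-0.509

Let group 1 = variant A, group 2 = variant B. H0: μ_1 = μ_2; H1: μ_1 < μ_2 (Welch's two-sample t-test, left-tailed).
t = (x̄_1 − x̄_2)/√(s_1²/n_1 + s_2²/n_2) = (142.4 − 151.6)/√(22.22²/34 + 43.29²/6) = -0.509
Welch–Satterthwaite df ≈ 5.47
p-value = P(T ≤ -0.509) ≈ 0.315
Since p ≈ 0.315 > α = 0.1, fail to reject H0; the data do not provide sufficient evidence against H0.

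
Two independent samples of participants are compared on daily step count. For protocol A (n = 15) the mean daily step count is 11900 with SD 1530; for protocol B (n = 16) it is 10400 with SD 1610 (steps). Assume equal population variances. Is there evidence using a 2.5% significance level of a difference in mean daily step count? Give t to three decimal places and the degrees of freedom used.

t = 2.655, df = 29

Let group 1 = protocol A, group 2 = protocol B. H0: μ_1 = μ_2; H1: μ_1 ≠ μ_2 (two-sample pooled-variance t-test, two-sided).
s_p² = [(15−1)·1530² + (16−1)·1610²]/(15+16−2) = 2470830
t = (11900 − 10400)/√[2470830·(1/15 + 1/16)] = 2.655
df = n₁ + n₂ − 2 = 29
Two-sided p-value ≈ 0.0127
Since p ≈ 0.0127 < α = 0.025, reject H0; the data support H1.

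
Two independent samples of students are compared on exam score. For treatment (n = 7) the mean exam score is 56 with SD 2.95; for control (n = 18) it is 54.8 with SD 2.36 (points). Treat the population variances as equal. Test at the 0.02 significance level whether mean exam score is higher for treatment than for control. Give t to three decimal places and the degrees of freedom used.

Let group 1 = treatment, group 2 = control. H0: μ_1 = μ_2; H1: μ_1 > μ_2 (two-sample pooled-variance t-test, right-tailed).
s_p² = [(7−1)·2.95² + (18−1)·2.36²]/(7+18−2) = 6.38688
t = (56 − 54.8)/√[6.38688·(1/7 + 1/18)] = 1.066
df = n₁ + n₂ − 2 = 23
p-value = P(T ≥ 1.066) ≈ 0.149
Since p ≈ 0.149 > α = 0.02, fail to reject H0; the data do not provide sufficient evidence against H0.

t = 1.066, df = 23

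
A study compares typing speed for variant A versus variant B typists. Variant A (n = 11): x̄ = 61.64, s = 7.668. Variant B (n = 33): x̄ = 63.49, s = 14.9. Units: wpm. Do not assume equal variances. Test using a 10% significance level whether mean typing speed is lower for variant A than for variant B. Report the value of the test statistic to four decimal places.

-0.5324

Let group 1 = variant A, group 2 = variant B. H0: μ_1 = μ_2; H1: μ_1 < μ_2 (Welch's two-sample t-test, left-tailed).
t = (x̄_1 − x̄_2)/√(s_1²/n_1 + s_2²/n_2) = (61.64 − 63.49)/√(7.668²/11 + 14.9²/33) = -0.5324
Welch–Satterthwaite df ≈ 34.12
p-value = P(T ≤ -0.5324) ≈ 0.2989
Since p ≈ 0.2989 > α = 0.1, fail to reject H0; the data do not provide sufficient evidence against H0.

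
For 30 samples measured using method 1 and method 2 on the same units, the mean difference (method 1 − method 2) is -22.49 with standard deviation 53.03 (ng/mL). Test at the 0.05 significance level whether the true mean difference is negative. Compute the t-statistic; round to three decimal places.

H0: μ_d = 0; H1: μ_d < 0 (paired t-test on the differences, left-tailed).
t = d̄/(s_d/√n) = -22.49/(53.03/√30) = -2.323
df = n − 1 = 29
p-value = P(T ≤ -2.323) ≈ 0.014
Since p ≈ 0.014 < α = 0.05, reject H0; the data support H1.

-2.323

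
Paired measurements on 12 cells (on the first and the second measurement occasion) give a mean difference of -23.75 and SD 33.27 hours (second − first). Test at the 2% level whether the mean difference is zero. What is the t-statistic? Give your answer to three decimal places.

-2.473

H0: μ_d = 0; H1: μ_d ≠ 0 (paired t-test on the differences, two-sided).
t = d̄/(s_d/√n) = -23.75/(33.27/√12) = -2.473
df = n − 1 = 11
Two-sided p-value ≈ 0.0310
Since p ≈ 0.0310 > α = 0.02, fail to reject H0; the data do not provide sufficient evidence against H0.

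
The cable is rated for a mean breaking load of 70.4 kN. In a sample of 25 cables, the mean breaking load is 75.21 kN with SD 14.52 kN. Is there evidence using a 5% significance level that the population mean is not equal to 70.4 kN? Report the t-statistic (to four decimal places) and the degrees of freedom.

H0: μ = 70.4; H1: μ ≠ 70.4 (one-sample t-test, two-sided).
t = (x̄ − μ₀)/(s/√n) = (75.21 − 70.4)/(14.52/√25) = 1.6563
df = n − 1 = 24
Two-sided p-value ≈ 0.1107
Since p ≈ 0.1107 > α = 0.05, fail to reject H0; the data do not provide sufficient evidence against H0.

t = 1.6563, df = 24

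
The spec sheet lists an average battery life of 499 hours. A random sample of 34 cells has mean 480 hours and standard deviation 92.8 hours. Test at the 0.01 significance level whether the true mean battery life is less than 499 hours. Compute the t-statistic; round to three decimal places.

H0: μ = 499; H1: μ < 499 (one-sample t-test, left-tailed).
t = (x̄ − μ₀)/(s/√n) = (480 − 499)/(92.8/√34) = -1.194
df = n − 1 = 33
p-value = P(T ≤ -1.194) ≈ 0.1205
Since p ≈ 0.1205 > α = 0.01, fail to reject H0; the data do not provide sufficient evidence against H0.

-1.194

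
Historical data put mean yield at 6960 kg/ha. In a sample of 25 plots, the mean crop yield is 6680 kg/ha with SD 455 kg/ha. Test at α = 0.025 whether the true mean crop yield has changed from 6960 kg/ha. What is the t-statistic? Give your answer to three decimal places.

H0: μ = 6960; H1: μ ≠ 6960 (one-sample t-test, two-sided).
t = (x̄ − μ₀)/(s/√n) = (6680 − 6960)/(455/√25) = -3.077
df = n − 1 = 24
Two-sided p-value ≈ 0.0052
Since p ≈ 0.0052 < α = 0.025, reject H0; the evidence is statistically significant.

-3.077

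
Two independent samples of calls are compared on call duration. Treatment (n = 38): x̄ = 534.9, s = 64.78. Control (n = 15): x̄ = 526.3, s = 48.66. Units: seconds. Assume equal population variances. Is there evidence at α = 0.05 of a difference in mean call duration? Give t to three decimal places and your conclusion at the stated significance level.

t = 0.464; fail to reject H0

Let group 1 = treatment, group 2 = control. H0: μ_1 = μ_2; H1: μ_1 ≠ μ_2 (two-sample pooled-variance t-test, two-sided).
s_p² = [(38−1)·64.78² + (15−1)·48.66²]/(38+15−2) = 3694.47
t = (534.9 − 526.3)/√[3694.47·(1/38 + 1/15)] = 0.464
df = n₁ + n₂ − 2 = 51
Two-sided p-value ≈ 0.6446
Since p ≈ 0.6446 > α = 0.05, fail to reject H0; the evidence is not statistically significant.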